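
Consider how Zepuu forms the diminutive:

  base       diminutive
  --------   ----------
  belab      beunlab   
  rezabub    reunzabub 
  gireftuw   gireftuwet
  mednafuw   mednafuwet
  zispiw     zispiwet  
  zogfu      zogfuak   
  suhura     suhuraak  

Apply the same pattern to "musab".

"musab" ends in -b. The stems ending in -b (belab → beunlab, rezabub → reunzabub) insert -un- after the first vowel.
So musab → muunsab.

muunsab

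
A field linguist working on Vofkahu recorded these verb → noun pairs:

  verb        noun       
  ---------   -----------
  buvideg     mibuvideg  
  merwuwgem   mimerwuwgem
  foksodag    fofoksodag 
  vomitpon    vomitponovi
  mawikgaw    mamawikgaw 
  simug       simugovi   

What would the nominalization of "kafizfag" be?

kakafizfag

"kafizfag" has last vowel 'a'. The stems whose last vowel is 'a' (mawikgaw → mamawikgaw, foksodag → fofoksodag) repeat the first consonant+vowel as a prefix.
So kafizfag → kakafizfag.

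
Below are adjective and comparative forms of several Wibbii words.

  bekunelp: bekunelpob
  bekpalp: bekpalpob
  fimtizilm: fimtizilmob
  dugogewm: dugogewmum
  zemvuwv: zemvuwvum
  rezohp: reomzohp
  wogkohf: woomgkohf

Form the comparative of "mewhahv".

fimtizilm and dugogewm both end in -m yet inflect differently (fimtizilmob, dugogewmum), so the final letter is not what conditions the rule; the second-to-last letter is.
"mewhahv" has second-to-last letter 'h'. The stems whose second-to-last letter is 'h' (rezohp → reomzohp, wogkohf → woomgkohf) insert -om- after the first vowel.
The other patterns: stems whose second-to-last letter is 'l' add -ob; stems whose second-to-last letter is 'w' add -um.
So mewhahv → meomwhahv.

meomwhahv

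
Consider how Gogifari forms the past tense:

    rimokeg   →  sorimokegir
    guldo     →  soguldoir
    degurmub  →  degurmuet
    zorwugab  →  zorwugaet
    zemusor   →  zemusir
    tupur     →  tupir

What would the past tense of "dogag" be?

tupur and degurmub both have last vowel 'u' yet inflect differently (tupir, degurmuet), so the last vowel is not what conditions the rule; the final letter is.
"dogag" ends in -g. The one such stem in the data (rimokeg → sorimokegir) adds so- … -ir around the stem, so the same rule applies.
The other patterns: stems ending in -r change the last vowel to 'i'; stems ending in -b drop the final letter and add -et.
So dogag → sodogagir.

sodogagir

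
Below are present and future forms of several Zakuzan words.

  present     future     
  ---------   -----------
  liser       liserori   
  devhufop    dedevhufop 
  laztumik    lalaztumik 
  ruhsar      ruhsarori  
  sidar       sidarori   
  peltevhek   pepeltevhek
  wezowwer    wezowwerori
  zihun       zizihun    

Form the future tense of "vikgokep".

wezowwer and peltevhek both have last vowel 'e' yet inflect differently (wezowwerori, pepeltevhek), so the last vowel is not what conditions the rule; the final letter is.
"vikgokep" ends in -p. The one such stem in the data (devhufop → dedevhufop) repeats the first consonant+vowel as a prefix (as do peltevhek, zihun), so the same rule applies.
The other pattern: stems ending in -r add -ori.
So vikgokep → vivikgokep.

vivikgokep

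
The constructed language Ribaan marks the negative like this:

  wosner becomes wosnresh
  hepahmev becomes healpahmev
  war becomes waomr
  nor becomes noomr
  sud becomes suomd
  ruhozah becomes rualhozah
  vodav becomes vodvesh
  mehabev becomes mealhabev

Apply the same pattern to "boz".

war and wosner both end in -r yet inflect differently (waomr, wosnresh), so the final letter is not what conditions the rule; the number of vowels is.
"boz" has 1 vowel. The stems with 1 vowel (war → waomr, nor → noomr, sud → suomd) insert -om- after the first vowel.
The other patterns: stems with 2 vowels delete the last vowel and add -esh; stems with 3 vowels insert -al- after the first vowel.
So boz → boomz.

boomz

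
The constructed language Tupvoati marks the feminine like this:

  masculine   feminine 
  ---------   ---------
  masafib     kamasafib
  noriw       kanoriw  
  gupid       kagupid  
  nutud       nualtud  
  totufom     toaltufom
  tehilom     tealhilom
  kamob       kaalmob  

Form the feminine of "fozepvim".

kafozepvim

gupid and nutud both end in -d yet inflect differently (kagupid, nualtud), so the final letter is not what conditions the rule; the last vowel is.
"fozepvim" has last vowel 'i'. The stems whose last vowel is 'i' (masafib → kamasafib, noriw → kanoriw, gupid → kagupid) add the prefix ka-.
The other pattern: stems whose last vowel is 'o' or 'u' insert -al- after the first vowel.
So fozepvim → kafozepvim.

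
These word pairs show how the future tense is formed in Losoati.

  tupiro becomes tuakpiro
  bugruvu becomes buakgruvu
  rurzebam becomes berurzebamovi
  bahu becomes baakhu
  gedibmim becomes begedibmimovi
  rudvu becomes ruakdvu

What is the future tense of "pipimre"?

"pipimre" ends in a vowel. The stems ending in a vowel (bugruvu → buakgruvu, rudvu → ruakdvu, bahu → baakhu) insert -ak- after the first vowel.
The other pattern: stems ending in a consonant add be- … -ovi around the stem.
So pipimre → piakpimre.

piakpimre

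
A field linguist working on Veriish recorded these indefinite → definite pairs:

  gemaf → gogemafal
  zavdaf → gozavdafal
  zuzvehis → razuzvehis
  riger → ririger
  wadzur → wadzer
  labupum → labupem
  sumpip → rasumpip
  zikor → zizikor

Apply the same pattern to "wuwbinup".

zikor and wadzur both end in -r yet inflect differently (zizikor, wadzer), so the final letter is not what conditions the rule; the last vowel is.
"wuwbinup" has last vowel 'u'. The stems whose last vowel is 'u' (labupum → labupem, wadzur → wadzer) change the last vowel to 'e'.
So wuwbinup → wuwbinep.

wuwbinep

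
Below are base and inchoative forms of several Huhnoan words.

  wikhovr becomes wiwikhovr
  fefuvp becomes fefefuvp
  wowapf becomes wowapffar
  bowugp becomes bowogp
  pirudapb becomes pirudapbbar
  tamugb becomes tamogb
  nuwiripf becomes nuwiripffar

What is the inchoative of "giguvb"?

pirudapb and tamugb both end in -b yet inflect differently (pirudapbbar, tamogb), so the final letter is not what conditions the rule; the second-to-last letter is.
"giguvb" has second-to-last letter 'v'. The stems whose second-to-last letter is 'v' (fefuvp → fefefuvp, wikhovr → wiwikhovr) repeat the first consonant+vowel as a prefix.
The other patterns: stems whose second-to-last letter is 'p' double the final consonant and add -ar; stems whose second-to-last letter is 'g' change the last vowel to 'o'.
So giguvb → gigiguvb.

gigiguvb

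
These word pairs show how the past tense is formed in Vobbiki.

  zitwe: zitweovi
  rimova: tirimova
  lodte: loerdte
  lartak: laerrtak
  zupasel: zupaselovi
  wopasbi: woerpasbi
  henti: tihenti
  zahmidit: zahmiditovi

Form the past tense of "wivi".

wiervi

zitwe and lodte both end in -e yet inflect differently (zitweovi, loerdte), so the final letter is not what conditions the rule; the first letter is.
"wivi" begins with w-. The one such stem in the data (wopasbi → woerpasbi) inserts -er- after the first vowel (as do lodte, lartak), so the same rule applies.
The other patterns: stems beginning with z- add -ovi; stems beginning with h- or r- add the prefix ti-.
So wivi → wiervi.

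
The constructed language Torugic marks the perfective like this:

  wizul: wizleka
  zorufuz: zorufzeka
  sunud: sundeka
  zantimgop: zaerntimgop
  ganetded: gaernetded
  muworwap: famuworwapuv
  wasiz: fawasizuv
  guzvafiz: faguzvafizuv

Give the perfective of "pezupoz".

sunud and ganetded both end in -d yet inflect differently (sundeka, gaernetded), so the final letter is not what conditions the rule; the last vowel is.
"pezupoz" has last vowel 'o'. The one such stem in the data (zantimgop → zaerntimgop) inserts -er- after the first vowel (as does ganetded), so the same rule applies.
The other patterns: stems whose last vowel is 'u' delete the last vowel and add -eka; stems whose last vowel is 'a' or 'i' add fa- … -uv around the stem.
So pezupoz → peerzupoz.

peerzupoz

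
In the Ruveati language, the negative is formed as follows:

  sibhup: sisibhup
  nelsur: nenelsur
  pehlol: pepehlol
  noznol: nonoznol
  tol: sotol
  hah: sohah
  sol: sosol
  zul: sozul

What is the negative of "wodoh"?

pehlol and tol both end in -l yet inflect differently (pepehlol, sotol), so the final letter is not what conditions the rule; the number of vowels is.
"wodoh" has 2 vowels. The stems with 2 vowels (sibhup → sisibhup, nelsur → nenelsur, pehlol → pepehlol) repeat the first consonant+vowel as a prefix.
The other pattern: stems with 1 vowel add the prefix so-.
So wodoh → wowodoh.

wowodoh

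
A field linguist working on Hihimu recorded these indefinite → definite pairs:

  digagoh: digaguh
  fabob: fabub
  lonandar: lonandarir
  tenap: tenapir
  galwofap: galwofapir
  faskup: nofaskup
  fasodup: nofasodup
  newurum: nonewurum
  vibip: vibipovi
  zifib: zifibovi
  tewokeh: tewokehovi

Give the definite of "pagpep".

pagpepovi

"pagpep" has last vowel 'e'. The one such stem in the data (tewokeh → tewokehovi) adds -ovi, so the same rule applies.
So pagpep → pagpepovi.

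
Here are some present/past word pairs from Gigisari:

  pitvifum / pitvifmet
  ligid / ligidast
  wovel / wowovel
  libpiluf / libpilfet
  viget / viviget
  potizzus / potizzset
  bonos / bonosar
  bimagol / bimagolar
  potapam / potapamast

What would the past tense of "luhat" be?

potizzus and bonos both end in -s yet inflect differently (potizzset, bonosar), so the final letter is not what conditions the rule; the last vowel is.
"luhat" has last vowel 'a'. The one such stem in the data (potapam → potapamast) adds -ast, so the same rule applies.
So luhat → luhatast.

luhatast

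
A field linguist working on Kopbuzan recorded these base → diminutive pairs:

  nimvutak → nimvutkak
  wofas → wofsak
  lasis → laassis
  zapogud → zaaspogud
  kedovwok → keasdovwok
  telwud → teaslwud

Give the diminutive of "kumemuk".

kuasmemuk

wofas and lasis both end in -s yet inflect differently (wofsak, laassis), so the final letter is not what conditions the rule; the last vowel is.
"kumemuk" has last vowel 'u'. The stems whose last vowel is 'u' (zapogud → zaaspogud, telwud → teaslwud) insert -as- after the first vowel.
The other pattern: stems whose last vowel is 'a' delete the last vowel and add -ak.
So kumemuk → kuasmemuk.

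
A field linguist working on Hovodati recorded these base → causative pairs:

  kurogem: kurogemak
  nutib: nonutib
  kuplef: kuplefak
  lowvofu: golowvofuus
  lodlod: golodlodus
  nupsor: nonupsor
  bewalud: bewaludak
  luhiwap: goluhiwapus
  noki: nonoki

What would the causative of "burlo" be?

lodlod and bewalud both end in -d yet inflect differently (golodlodus, bewaludak), so the final letter is not what conditions the rule; the first letter is.
"burlo" begins with b-. The one such stem in the data (bewalud → bewaludak) adds -ak, so the same rule applies.
The other patterns: stems beginning with l- add go- … -us around the stem; stems beginning with n- add the prefix no-.
So burlo → burloak.

burloak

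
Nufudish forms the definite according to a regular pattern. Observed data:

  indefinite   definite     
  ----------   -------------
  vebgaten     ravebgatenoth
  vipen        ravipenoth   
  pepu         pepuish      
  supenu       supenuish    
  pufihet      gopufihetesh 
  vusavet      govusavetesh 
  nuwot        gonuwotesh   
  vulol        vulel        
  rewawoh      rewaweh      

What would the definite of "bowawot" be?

gobowawotesh

vebgaten and pufihet both have last vowel 'e' yet inflect differently (ravebgatenoth, gopufihetesh), so the last vowel is not what conditions the rule; the final letter is.
"bowawot" ends in -t. The stems ending in -t (pufihet → gopufihetesh, vusavet → govusavetesh, nuwot → gonuwotesh) add go- … -esh around the stem.
The other patterns: stems ending in -n add ra- … -oth around the stem; stems ending in -u add -ish; stems ending in -h or -l change the last vowel to 'e'.
So bowawot → gobowawotesh.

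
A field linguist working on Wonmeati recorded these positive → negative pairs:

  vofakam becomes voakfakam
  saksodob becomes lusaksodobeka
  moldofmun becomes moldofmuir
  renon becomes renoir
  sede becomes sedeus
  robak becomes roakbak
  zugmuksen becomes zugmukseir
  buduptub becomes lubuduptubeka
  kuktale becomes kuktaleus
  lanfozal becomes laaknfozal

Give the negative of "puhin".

puhiir

"puhin" ends in -n. The stems ending in -n (zugmuksen → zugmukseir, moldofmun → moldofmuir, renon → renoir) drop the final letter and add -ir.
The other patterns: stems ending in -e add -us; stems ending in -b add lu- … -eka around the stem; stems ending in -k, -l or -m insert -ak- after the first vowel.
So puhin → puhiir.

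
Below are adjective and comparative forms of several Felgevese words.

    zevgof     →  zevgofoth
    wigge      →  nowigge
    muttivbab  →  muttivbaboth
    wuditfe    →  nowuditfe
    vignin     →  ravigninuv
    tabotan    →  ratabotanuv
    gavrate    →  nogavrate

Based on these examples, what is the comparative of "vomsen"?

tabotan and muttivbab both have last vowel 'a' yet inflect differently (ratabotanuv, muttivbaboth), so the last vowel is not what conditions the rule; the final letter is.
"vomsen" ends in -n. The stems ending in -n (vignin → ravigninuv, tabotan → ratabotanuv) add ra- … -uv around the stem.
So vomsen → ravomsenuv.

ravomsenuv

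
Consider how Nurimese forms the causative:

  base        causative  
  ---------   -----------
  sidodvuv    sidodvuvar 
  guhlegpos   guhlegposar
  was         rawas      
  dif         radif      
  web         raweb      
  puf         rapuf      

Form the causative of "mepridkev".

mepridkevar

guhlegpos and was both end in -s yet inflect differently (guhlegposar, rawas), so the final letter is not what conditions the rule; the number of vowels is.
"mepridkev" has 3 vowels. The stems with 3 vowels (sidodvuv → sidodvuvar, guhlegpos → guhlegposar) add -ar.
The other pattern: stems with 1 vowel add the prefix ra-.
So mepridkev → mepridkevar.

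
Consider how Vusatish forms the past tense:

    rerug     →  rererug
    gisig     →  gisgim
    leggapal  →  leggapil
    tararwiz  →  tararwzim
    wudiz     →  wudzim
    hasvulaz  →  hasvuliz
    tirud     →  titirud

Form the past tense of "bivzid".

bivzdim

"bivzid" has last vowel 'i'. The stems whose last vowel is 'i' (gisig → gisgim, tararwiz → tararwzim, wudiz → wudzim) delete the last vowel and add -im.
The other patterns: stems whose last vowel is 'a' change the last vowel to 'i'; stems whose last vowel is 'u' repeat the first consonant+vowel as a prefix.
So bivzid → bivzdim.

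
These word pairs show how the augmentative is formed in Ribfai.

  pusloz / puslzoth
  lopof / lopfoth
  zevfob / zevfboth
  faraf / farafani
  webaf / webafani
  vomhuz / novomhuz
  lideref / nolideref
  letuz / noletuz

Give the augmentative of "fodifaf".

fodifafani

lopof and faraf both end in -f yet inflect differently (lopfoth, farafani), so the final letter is not what conditions the rule; the last vowel is.
"fodifaf" has last vowel 'a'. The stems whose last vowel is 'a' (faraf → farafani, webaf → webafani) add -ani.
The other patterns: stems whose last vowel is 'o' delete the last vowel and add -oth; stems whose last vowel is 'e' or 'u' add the prefix no-.
So fodifaf → fodifafani.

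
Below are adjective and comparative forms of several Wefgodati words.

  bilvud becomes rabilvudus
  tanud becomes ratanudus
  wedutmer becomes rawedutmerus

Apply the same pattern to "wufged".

rawufgedus

Every pair shown (bilvud → rabilvudus, tanud → ratanudus, wedutmer → rawedutmerus) follows the same rule: add ra- … -us around the stem.
So wufged → rawufgedus.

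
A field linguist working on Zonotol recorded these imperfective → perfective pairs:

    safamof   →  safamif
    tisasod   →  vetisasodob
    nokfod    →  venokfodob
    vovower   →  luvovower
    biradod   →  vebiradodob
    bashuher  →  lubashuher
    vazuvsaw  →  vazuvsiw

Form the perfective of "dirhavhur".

"dirhavhur" ends in -r. The stems ending in -r (vovower → luvovower, bashuher → lubashuher) add the prefix lu-.
The other patterns: stems ending in -d add ve- … -ob around the stem; stems ending in -f or -w change the last vowel to 'i'.
So dirhavhur → ludirhavhur.

ludirhavhur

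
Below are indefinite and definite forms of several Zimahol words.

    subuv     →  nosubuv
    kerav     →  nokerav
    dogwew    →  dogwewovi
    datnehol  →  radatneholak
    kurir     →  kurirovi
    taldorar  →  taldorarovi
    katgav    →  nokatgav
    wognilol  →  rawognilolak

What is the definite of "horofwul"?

rahorofwulak

kerav and taldorar both have last vowel 'a' yet inflect differently (nokerav, taldorarovi), so the last vowel is not what conditions the rule; the final letter is.
"horofwul" ends in -l. The stems ending in -l (datnehol → radatneholak, wognilol → rawognilolak) add ra- … -ak around the stem.
So horofwul → rahorofwulak.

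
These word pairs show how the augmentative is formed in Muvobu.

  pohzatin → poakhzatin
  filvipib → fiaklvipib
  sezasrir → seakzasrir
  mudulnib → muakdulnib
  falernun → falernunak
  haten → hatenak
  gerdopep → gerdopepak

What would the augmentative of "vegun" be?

vegunak

pohzatin and falernun both end in -n yet inflect differently (poakhzatin, falernunak), so the final letter is not what conditions the rule; the last vowel is.
"vegun" has last vowel 'u'. The one such stem in the data (falernun → falernunak) adds -ak, so the same rule applies.
The other pattern: stems whose last vowel is 'i' insert -ak- after the first vowel.
So vegun → vegunak.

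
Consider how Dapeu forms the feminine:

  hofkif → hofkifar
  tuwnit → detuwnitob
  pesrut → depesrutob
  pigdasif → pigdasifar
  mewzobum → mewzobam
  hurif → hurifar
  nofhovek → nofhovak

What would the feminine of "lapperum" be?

lapperam

tuwnit and hurif both have last vowel 'i' yet inflect differently (detuwnitob, hurifar), so the last vowel is not what conditions the rule; the final letter is.
"lapperum" ends in -m. The one such stem in the data (mewzobum → mewzobam) changes the last vowel to 'a' (as does nofhovek), so the same rule applies.
The other patterns: stems ending in -t add de- … -ob around the stem; stems ending in -f add -ar.
So lapperum → lapperam.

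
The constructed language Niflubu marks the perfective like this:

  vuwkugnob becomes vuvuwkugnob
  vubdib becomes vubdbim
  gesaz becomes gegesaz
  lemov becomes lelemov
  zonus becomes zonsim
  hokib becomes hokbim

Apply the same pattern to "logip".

vuwkugnob and vubdib both end in -b yet inflect differently (vuvuwkugnob, vubdbim), so the final letter is not what conditions the rule; the last vowel is.
"logip" has last vowel 'i'. The stems whose last vowel is 'i' (vubdib → vubdbim, hokib → hokbim) delete the last vowel and add -im.
So logip → logpim.

logpim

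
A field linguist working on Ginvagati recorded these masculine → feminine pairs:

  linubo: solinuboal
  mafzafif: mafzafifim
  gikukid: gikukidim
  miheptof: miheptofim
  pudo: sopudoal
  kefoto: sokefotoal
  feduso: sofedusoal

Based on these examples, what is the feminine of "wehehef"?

wehehefim

kefoto and miheptof both have last vowel 'o' yet inflect differently (sokefotoal, miheptofim), so the last vowel is not what conditions the rule; the final letter is.
"wehehef" ends in -f. The stems ending in -f (mafzafif → mafzafifim, miheptof → miheptofim) add -im.
The other pattern: stems ending in -o add so- … -al around the stem.
So wehehef → wehehefim.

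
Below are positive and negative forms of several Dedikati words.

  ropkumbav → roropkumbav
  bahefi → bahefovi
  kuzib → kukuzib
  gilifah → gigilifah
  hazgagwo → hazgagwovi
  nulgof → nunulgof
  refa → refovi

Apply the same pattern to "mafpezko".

mafpezkovi

refa and ropkumbav both have last vowel 'a' yet inflect differently (refovi, roropkumbav), so the last vowel is not what conditions the rule; whether the stem ends in a vowel or a consonant is.
"mafpezko" ends in a vowel. The stems ending in a vowel (bahefi → bahefovi, refa → refovi, hazgagwo → hazgagwovi) drop the final letter and add -ovi.
So mafpezko → mafpezkovi.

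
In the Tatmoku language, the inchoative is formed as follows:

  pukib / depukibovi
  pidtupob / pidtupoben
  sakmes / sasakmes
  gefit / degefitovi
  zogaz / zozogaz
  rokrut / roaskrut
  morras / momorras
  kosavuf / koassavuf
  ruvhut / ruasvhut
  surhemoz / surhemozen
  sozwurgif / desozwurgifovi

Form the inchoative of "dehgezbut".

deashgezbut

pidtupob and pukib both end in -b yet inflect differently (pidtupoben, depukibovi), so the final letter is not what conditions the rule; the last vowel is.
"dehgezbut" has last vowel 'u'. The stems whose last vowel is 'u' (ruvhut → ruasvhut, kosavuf → koassavuf, rokrut → roaskrut) insert -as- after the first vowel.
The other patterns: stems whose last vowel is 'o' add -en; stems whose last vowel is 'i' add de- … -ovi around the stem; stems whose last vowel is 'a' or 'e' repeat the first consonant+vowel as a prefix.
So dehgezbut → deashgezbut.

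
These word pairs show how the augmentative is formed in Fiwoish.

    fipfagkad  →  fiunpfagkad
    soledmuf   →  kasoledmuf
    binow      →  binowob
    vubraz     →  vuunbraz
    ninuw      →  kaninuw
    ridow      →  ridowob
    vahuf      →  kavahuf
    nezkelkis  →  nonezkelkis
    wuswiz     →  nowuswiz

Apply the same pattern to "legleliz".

nolegleliz

ninuw and binow both end in -w yet inflect differently (kaninuw, binowob), so the final letter is not what conditions the rule; the last vowel is.
"legleliz" has last vowel 'i'. The stems whose last vowel is 'i' (nezkelkis → nonezkelkis, wuswiz → nowuswiz) add the prefix no-.
So legleliz → nolegleliz.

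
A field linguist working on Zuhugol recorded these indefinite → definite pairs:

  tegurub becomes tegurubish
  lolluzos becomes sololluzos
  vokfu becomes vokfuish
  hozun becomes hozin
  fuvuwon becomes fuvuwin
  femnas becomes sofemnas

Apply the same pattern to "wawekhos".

"wawekhos" ends in -s. The stems ending in -s (femnas → sofemnas, lolluzos → sololluzos) add the prefix so-.
So wawekhos → sowawekhos.

sowawekhos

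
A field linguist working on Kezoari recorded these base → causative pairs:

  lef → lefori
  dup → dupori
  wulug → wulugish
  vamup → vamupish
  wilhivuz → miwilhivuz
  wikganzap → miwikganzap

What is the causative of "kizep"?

kizepish

dup and vamup both end in -p yet inflect differently (dupori, vamupish), so the final letter is not what conditions the rule; the number of vowels is.
"kizep" has 2 vowels. The stems with 2 vowels (wulug → wulugish, vamup → vamupish) add -ish.
So kizep → kizepish.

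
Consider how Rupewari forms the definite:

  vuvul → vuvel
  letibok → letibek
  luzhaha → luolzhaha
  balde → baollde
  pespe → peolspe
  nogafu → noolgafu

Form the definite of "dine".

diolne

"dine" ends in a vowel. The stems ending in a vowel (luzhaha → luolzhaha, balde → baollde, pespe → peolspe) insert -ol- after the first vowel.
The other pattern: stems ending in a consonant change the last vowel to 'e'.
So dine → diolne.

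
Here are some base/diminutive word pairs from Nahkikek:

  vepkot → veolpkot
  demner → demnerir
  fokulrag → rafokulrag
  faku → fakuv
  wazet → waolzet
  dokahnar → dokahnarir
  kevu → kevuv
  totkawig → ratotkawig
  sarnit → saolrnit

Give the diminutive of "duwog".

raduwog

"duwog" ends in -g. The stems ending in -g (totkawig → ratotkawig, fokulrag → rafokulrag) add the prefix ra-.
So duwog → raduwog.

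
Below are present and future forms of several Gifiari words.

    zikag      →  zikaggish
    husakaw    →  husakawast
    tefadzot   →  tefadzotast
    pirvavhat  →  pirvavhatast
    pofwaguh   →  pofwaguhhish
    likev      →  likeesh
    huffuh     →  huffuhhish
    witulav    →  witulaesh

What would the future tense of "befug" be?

"befug" ends in -g. The one such stem in the data (zikag → zikaggish) doubles the final consonant and adds -ish (as do pofwaguh, huffuh), so the same rule applies.
So befug → befuggish.

befuggish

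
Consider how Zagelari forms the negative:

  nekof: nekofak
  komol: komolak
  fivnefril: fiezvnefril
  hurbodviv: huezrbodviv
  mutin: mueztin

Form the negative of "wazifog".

wazifogak

komol and fivnefril both end in -l yet inflect differently (komolak, fiezvnefril), so the final letter is not what conditions the rule; the last vowel is.
"wazifog" has last vowel 'o'. The stems whose last vowel is 'o' (nekof → nekofak, komol → komolak) add -ak.
So wazifog → wazifogak.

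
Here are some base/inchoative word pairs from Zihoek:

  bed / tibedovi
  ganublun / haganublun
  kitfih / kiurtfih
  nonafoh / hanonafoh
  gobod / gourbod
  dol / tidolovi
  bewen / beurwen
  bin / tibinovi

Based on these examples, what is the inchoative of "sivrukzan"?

bin and bewen both end in -n yet inflect differently (tibinovi, beurwen), so the final letter is not what conditions the rule; the number of vowels is.
"sivrukzan" has 3 vowels. The stems with 3 vowels (ganublun → haganublun, nonafoh → hanonafoh) add the prefix ha-.
The other patterns: stems with 1 vowel add ti- … -ovi around the stem; stems with 2 vowels insert -ur- after the first vowel.
So sivrukzan → hasivrukzan.

hasivrukzan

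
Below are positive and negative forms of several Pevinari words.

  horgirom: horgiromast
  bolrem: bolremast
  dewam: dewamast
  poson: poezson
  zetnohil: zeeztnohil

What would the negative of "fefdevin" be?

feezfdevin

horgirom and poson both have last vowel 'o' yet inflect differently (horgiromast, poezson), so the last vowel is not what conditions the rule; the final letter is.
"fefdevin" ends in -n. The one such stem in the data (poson → poezson) inserts -ez- after the first vowel (as does zetnohil), so the same rule applies.
The other pattern: stems ending in -m add -ast.
So fefdevin → feezfdevin.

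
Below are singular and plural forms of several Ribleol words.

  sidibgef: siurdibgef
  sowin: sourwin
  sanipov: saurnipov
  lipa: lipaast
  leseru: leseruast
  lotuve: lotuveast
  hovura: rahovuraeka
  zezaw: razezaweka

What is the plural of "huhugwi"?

lipa and hovura both end in -a yet inflect differently (lipaast, rahovuraeka), so the final letter is not what conditions the rule; the first letter is.
"huhugwi" begins with h-. The one such stem in the data (hovura → rahovuraeka) adds ra- … -eka around the stem, so the same rule applies.
The other patterns: stems beginning with s- insert -ur- after the first vowel; stems beginning with l- add -ast.
So huhugwi → rahuhugwieka.

rahuhugwieka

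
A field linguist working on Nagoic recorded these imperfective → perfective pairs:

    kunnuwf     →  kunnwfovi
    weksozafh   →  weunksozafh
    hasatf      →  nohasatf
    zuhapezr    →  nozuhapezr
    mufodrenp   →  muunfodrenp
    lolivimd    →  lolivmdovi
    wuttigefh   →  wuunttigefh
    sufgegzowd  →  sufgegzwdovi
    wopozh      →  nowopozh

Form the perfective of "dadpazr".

nodadpazr

kunnuwf and hasatf both end in -f yet inflect differently (kunnwfovi, nohasatf), so the final letter is not what conditions the rule; the second-to-last letter is.
"dadpazr" has second-to-last letter 'z'. The stems whose second-to-last letter is 'z' (zuhapezr → nozuhapezr, wopozh → nowopozh) add the prefix no-.
So dadpazr → nodadpazr.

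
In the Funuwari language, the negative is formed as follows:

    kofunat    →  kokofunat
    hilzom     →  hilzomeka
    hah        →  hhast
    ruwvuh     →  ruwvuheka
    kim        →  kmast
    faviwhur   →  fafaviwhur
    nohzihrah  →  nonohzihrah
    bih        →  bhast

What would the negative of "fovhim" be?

kim and hilzom both end in -m yet inflect differently (kmast, hilzomeka), so the final letter is not what conditions the rule; the number of vowels is.
"fovhim" has 2 vowels. The stems with 2 vowels (hilzom → hilzomeka, ruwvuh → ruwvuheka) add -eka.
The other patterns: stems with 1 vowel delete the last vowel and add -ast; stems with 3 vowels repeat the first consonant+vowel as a prefix.
So fovhim → fovhimeka.

fovhimeka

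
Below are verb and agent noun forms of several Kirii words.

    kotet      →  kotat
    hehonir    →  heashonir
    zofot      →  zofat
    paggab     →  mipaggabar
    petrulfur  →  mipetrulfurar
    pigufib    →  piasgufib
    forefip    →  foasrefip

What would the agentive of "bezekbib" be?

"bezekbib" has last vowel 'i'. The stems whose last vowel is 'i' (pigufib → piasgufib, hehonir → heashonir, forefip → foasrefip) insert -as- after the first vowel.
The other patterns: stems whose last vowel is 'a' or 'u' add mi- … -ar around the stem; stems whose last vowel is 'e' or 'o' change the last vowel to 'a'.
So bezekbib → beaszekbib.

beaszekbib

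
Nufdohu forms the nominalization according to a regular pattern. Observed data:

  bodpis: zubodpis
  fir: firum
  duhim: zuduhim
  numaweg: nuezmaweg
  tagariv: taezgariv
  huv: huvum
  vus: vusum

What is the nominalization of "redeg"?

zuredeg

"redeg" has 2 vowels. The stems with 2 vowels (duhim → zuduhim, bodpis → zubodpis) add the prefix zu-.
So redeg → zuredeg.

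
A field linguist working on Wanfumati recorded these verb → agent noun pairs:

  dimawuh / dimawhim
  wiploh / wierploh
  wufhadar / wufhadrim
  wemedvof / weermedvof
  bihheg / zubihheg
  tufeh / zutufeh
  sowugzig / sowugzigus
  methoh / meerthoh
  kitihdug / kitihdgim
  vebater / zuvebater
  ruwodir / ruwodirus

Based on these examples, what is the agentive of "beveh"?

zubeveh

"beveh" has last vowel 'e'. The stems whose last vowel is 'e' (vebater → zuvebater, tufeh → zutufeh, bihheg → zubihheg) add the prefix zu-.
The other patterns: stems whose last vowel is 'i' add -us; stems whose last vowel is 'o' insert -er- after the first vowel; stems whose last vowel is 'a' or 'u' delete the last vowel and add -im.
So beveh → zubeveh.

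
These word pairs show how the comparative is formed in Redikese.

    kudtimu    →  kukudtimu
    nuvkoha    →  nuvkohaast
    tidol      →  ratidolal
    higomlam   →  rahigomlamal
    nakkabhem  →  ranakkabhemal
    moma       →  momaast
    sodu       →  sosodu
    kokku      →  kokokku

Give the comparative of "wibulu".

moma and higomlam both have last vowel 'a' yet inflect differently (momaast, rahigomlamal), so the last vowel is not what conditions the rule; the final letter is.
"wibulu" ends in -u. The stems ending in -u (sodu → sosodu, kokku → kokokku, kudtimu → kukudtimu) repeat the first consonant+vowel as a prefix.
The other patterns: stems ending in -a add -ast; stems ending in -l or -m add ra- … -al around the stem.
So wibulu → wiwibulu.

wiwibulu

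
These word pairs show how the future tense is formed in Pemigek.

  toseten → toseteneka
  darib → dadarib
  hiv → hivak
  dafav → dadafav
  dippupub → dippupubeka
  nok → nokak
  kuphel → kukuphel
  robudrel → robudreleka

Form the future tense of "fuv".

hiv and dafav both end in -v yet inflect differently (hivak, dadafav), so the final letter is not what conditions the rule; the number of vowels is.
"fuv" has 1 vowel. The stems with 1 vowel (hiv → hivak, nok → nokak) add -ak.
The other patterns: stems with 2 vowels repeat the first consonant+vowel as a prefix; stems with 3 vowels add -eka.
So fuv → fuvak.

fuvak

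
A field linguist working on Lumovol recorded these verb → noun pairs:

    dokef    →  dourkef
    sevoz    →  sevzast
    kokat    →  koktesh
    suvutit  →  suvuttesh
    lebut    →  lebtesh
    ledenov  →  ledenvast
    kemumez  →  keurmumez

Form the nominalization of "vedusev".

"vedusev" has last vowel 'e'. The stems whose last vowel is 'e' (dokef → dourkef, kemumez → keurmumez) insert -ur- after the first vowel.
The other patterns: stems whose last vowel is 'o' delete the last vowel and add -ast; stems whose last vowel is 'a', 'i' or 'u' delete the last vowel and add -esh.
So vedusev → veurdusev.

veurdusev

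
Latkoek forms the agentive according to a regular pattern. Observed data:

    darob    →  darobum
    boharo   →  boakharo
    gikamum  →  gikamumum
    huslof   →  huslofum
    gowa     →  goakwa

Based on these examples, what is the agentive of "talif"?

talifum

"talif" ends in a consonant. The stems ending in a consonant (darob → darobum, gikamum → gikamumum, huslof → huslofum) add -um.
So talif → talifum.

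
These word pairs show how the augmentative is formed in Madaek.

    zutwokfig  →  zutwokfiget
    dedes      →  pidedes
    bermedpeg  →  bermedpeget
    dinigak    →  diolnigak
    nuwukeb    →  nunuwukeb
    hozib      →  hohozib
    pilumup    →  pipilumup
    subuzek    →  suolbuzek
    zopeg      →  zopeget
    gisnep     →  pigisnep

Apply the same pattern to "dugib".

subuzek and gisnep both have last vowel 'e' yet inflect differently (suolbuzek, pigisnep), so the last vowel is not what conditions the rule; the final letter is.
"dugib" ends in -b. The stems ending in -b (hozib → hohozib, nuwukeb → nunuwukeb) repeat the first consonant+vowel as a prefix.
The other patterns: stems ending in -k insert -ol- after the first vowel; stems ending in -p or -s add the prefix pi-; stems ending in -g add -et.
So dugib → dudugib.

dudugib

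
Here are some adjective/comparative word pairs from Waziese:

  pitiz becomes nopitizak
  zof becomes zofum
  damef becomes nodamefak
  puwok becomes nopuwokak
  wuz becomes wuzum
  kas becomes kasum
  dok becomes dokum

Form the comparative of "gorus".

nogorusak

wuz and pitiz both end in -z yet inflect differently (wuzum, nopitizak), so the final letter is not what conditions the rule; the number of vowels is.
"gorus" has 2 vowels. The stems with 2 vowels (pitiz → nopitizak, puwok → nopuwokak, damef → nodamefak) add no- … -ak around the stem.
The other pattern: stems with 1 vowel add -um.
So gorus → nogorusak.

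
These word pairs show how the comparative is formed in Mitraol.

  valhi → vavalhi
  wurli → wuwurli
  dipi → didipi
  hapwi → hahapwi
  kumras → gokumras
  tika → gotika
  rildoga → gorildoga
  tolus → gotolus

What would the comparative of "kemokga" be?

gokemokga

valhi and kumras both have 2 vowels yet inflect differently (vavalhi, gokumras), so the number of vowels is not what conditions the rule; the final letter is.
"kemokga" ends in -a. The stems ending in -a (tika → gotika, rildoga → gorildoga) add the prefix go-.
So kemokga → gokemokga.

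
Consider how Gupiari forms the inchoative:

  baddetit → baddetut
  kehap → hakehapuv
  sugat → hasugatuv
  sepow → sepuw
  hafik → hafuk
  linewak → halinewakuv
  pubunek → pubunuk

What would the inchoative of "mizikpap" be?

"mizikpap" has last vowel 'a'. The stems whose last vowel is 'a' (linewak → halinewakuv, kehap → hakehapuv, sugat → hasugatuv) add ha- … -uv around the stem.
So mizikpap → hamizikpapuv.

hamizikpapuv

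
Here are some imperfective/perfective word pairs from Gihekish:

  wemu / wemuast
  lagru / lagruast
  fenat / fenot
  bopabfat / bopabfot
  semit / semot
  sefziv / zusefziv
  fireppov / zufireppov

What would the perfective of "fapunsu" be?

semit and sefziv both have last vowel 'i' yet inflect differently (semot, zusefziv), so the last vowel is not what conditions the rule; the final letter is.
"fapunsu" ends in -u. The stems ending in -u (wemu → wemuast, lagru → lagruast) add -ast.
So fapunsu → fapunsuast.

fapunsuast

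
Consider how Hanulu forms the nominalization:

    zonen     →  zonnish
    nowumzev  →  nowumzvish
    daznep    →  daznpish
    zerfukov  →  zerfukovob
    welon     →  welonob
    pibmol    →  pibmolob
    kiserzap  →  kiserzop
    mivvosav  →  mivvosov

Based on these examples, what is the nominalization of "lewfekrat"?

lewfekrot

nowumzev and zerfukov both end in -v yet inflect differently (nowumzvish, zerfukovob), so the final letter is not what conditions the rule; the last vowel is.
"lewfekrat" has last vowel 'a'. The stems whose last vowel is 'a' (kiserzap → kiserzop, mivvosav → mivvosov) change the last vowel to 'o'.
The other patterns: stems whose last vowel is 'e' delete the last vowel and add -ish; stems whose last vowel is 'o' add -ob.
So lewfekrat → lewfekrot.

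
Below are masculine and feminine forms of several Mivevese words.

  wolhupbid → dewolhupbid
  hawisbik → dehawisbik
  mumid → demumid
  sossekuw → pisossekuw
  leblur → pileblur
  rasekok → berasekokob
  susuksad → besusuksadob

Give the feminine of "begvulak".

hawisbik and rasekok both end in -k yet inflect differently (dehawisbik, berasekokob), so the final letter is not what conditions the rule; the last vowel is.
"begvulak" has last vowel 'a'. The one such stem in the data (susuksad → besusuksadob) adds be- … -ob around the stem, so the same rule applies.
The other patterns: stems whose last vowel is 'i' add the prefix de-; stems whose last vowel is 'u' add the prefix pi-.
So begvulak → bebegvulakob.

bebegvulakob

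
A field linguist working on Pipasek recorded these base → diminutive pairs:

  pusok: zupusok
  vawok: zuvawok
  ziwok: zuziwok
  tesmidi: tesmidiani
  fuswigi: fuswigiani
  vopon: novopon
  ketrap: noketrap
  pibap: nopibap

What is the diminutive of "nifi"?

"nifi" ends in -i. The stems ending in -i (tesmidi → tesmidiani, fuswigi → fuswigiani) add -ani.
The other patterns: stems ending in -k add the prefix zu-; stems ending in -n or -p add the prefix no-.
So nifi → nifiani.

nifiani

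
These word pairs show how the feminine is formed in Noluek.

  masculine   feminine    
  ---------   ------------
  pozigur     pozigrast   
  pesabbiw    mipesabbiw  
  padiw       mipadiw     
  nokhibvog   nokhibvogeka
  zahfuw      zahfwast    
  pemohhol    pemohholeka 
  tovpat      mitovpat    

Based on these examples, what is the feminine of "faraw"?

zahfuw and padiw both end in -w yet inflect differently (zahfwast, mipadiw), so the final letter is not what conditions the rule; the last vowel is.
"faraw" has last vowel 'a'. The one such stem in the data (tovpat → mitovpat) adds the prefix mi-, so the same rule applies.
The other patterns: stems whose last vowel is 'o' add -eka; stems whose last vowel is 'u' delete the last vowel and add -ast.
So faraw → mifaraw.

mifaraw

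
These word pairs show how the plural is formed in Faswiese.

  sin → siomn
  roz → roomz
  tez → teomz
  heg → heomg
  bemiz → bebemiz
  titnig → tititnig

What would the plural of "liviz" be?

"liviz" has 2 vowels. The stems with 2 vowels (bemiz → bebemiz, titnig → tititnig) repeat the first consonant+vowel as a prefix.
So liviz → liliviz.

liliviz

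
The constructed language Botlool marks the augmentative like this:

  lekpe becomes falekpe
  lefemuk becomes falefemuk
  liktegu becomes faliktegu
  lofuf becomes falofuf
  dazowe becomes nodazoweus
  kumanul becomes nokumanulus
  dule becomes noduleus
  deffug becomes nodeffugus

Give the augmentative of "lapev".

lekpe and dazowe both end in -e yet inflect differently (falekpe, nodazoweus), so the final letter is not what conditions the rule; the first letter is.
"lapev" begins with l-. The stems beginning with l- (lekpe → falekpe, lefemuk → falefemuk, liktegu → faliktegu) add the prefix fa-.
The other pattern: stems beginning with d- or k- add no- … -us around the stem.
So lapev → falapev.

falapev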